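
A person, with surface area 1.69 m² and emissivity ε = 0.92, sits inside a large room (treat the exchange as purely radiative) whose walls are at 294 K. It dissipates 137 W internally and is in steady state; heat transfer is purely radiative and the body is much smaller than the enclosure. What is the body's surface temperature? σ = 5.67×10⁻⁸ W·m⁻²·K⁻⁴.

T ≈ 308 K

For a small grey body in a large enclosure, net radiated power = εσA(T⁴ − T_w⁴).
Steady state: P = εσA(T⁴ − T_w⁴) with A = 1.69 m².
T⁴ = P/(εσA) + T_w⁴ = 137/(0.92·5.67×10⁻⁸·1.690) + (294)⁴
    = 1.554×10⁹ + 7.471×10⁹ = 9.025×10⁹ K⁴.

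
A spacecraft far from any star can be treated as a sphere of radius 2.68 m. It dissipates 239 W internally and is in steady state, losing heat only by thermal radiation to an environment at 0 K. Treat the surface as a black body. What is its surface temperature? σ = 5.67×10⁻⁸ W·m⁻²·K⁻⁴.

T ≈ 82.7 K

Steady state: internal power = radiated power, P = εσA T⁴.
Radiating area A = 4πr² = 90.26 m².
T⁴ = P/(εσA) = 239/(1.0·5.67×10⁻⁸·90.26) = 4.670×10⁷ K⁴.
T = (4.670×10⁷)^(1/4).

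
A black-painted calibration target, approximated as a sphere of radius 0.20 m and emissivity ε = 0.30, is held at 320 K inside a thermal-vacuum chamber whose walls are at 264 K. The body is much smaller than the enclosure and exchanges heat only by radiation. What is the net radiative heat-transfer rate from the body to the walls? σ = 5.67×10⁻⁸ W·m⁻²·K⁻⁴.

For a small grey body in a large enclosure: P_net = εσA(T_body⁴ − T_wall⁴).
A = 4πr² = 0.5027 m²; T_body⁴ − T_wall⁴ = 1.049×10¹⁰ − 4.858×10⁹ = 5.628×10⁹ K⁴.
|P_net| = 0.30·5.67×10⁻⁸·0.5027·5.628×10⁹.

P_net ≈ 48.1 W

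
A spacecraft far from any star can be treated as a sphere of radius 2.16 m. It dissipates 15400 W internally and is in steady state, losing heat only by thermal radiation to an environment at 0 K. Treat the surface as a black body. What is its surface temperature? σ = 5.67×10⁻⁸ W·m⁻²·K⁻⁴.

T ≈ 261 K

Steady state: internal power = radiated power, P = εσA T⁴.
Radiating area A = 4πr² = 58.63 m².
T⁴ = P/(εσA) = 15400/(1.0·5.67×10⁻⁸·58.63) = 4.633×10⁹ K⁴.
T = (4.633×10⁹)^(1/4).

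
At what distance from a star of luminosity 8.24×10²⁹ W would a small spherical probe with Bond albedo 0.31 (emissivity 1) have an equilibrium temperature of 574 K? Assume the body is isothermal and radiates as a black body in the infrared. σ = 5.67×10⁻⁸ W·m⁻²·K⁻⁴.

d ≈ 1.36×10¹² m

For an isothermal black-emitting sphere, (1−a)S·πr² = σ·4πr²·T⁴ ⇒ S = 4σT⁴/(1−a).
S = 4·5.67×10⁻⁸·(574)⁴/0.690 = 35680 W/m².
Flux falls as S = L/(4πd²), so d = √(L/(4πS)) = √(8.24×10²⁹/(4π·35680)).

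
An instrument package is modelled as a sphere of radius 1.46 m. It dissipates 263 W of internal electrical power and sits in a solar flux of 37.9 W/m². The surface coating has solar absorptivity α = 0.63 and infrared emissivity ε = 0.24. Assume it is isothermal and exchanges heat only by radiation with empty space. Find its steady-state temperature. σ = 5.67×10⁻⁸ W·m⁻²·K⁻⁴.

At steady state, absorbed solar power + internal power = radiated power.
Absorbed: α·S·A_cross = 0.63·37.9·6.697 = 159.9 W (cross-section πr²).
Total input = 159.9 + 263 = 422.9 W.
Radiated: εσ·A_surf·T⁴ with A_surf = 4πr² = 26.79 m².
T⁴ = 422.9/(0.24·5.67×10⁻⁸·26.79) = 1.160×10⁹ K⁴.

T ≈ 185 K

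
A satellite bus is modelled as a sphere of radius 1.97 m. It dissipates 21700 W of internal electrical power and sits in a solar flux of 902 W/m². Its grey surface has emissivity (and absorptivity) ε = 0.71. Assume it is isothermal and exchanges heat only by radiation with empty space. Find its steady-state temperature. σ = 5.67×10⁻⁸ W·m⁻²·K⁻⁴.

At steady state, absorbed solar power + internal power = radiated power.
Absorbed: α·S·A_cross = 0.71·902·12.19 = 7808 W (cross-section πr²).
Total input = 7808 + 21700 = 29510 W.
Radiated: εσ·A_surf·T⁴ with A_surf = 4πr² = 48.77 m².
T⁴ = 29510/(0.71·5.67×10⁻⁸·48.77) = 1.503×10¹⁰ K⁴.

T ≈ 350 K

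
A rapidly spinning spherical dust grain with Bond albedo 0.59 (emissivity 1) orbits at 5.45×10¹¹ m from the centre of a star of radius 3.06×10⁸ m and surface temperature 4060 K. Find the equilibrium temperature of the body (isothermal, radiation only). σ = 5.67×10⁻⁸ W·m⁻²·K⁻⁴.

T ≈ 54.4 K

The star's surface emits σT_*⁴; at distance d the flux is S = σT_*⁴(R_*/d)².
S = 5.67×10⁻⁸·(4060)⁴·(3.06×10⁸/5.45×10¹¹)² = 4.857 W/m².
For an isothermal sphere T⁴ = (1−a)S/(4σ) = 8.780×10⁶ K⁴.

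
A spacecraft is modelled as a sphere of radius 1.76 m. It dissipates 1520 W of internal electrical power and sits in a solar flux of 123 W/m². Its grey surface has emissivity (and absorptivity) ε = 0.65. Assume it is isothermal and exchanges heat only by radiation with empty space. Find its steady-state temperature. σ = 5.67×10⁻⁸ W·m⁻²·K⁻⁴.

At steady state, absorbed solar power + internal power = radiated power.
Absorbed: α·S·A_cross = 0.65·123·9.731 = 778.0 W (cross-section πr²).
Total input = 778.0 + 1520 = 2298 W.
Radiated: εσ·A_surf·T⁴ with A_surf = 4πr² = 38.93 m².
T⁴ = 2298/(0.65·5.67×10⁻⁸·38.93) = 1.602×10⁹ K⁴.

T ≈ 200 K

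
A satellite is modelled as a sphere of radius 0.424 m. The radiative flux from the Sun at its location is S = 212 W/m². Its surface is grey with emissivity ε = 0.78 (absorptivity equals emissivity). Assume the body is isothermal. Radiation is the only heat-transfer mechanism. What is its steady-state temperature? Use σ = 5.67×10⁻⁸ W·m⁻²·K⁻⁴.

At equilibrium, absorbed power = emitted power.
Absorbing cross-section = πr² = 0.5648 m²; emitting surface = 4πr² = 2.259 m² (ratio 4).
εS·A_cross = εσ·A_surf·T⁴  ⇒  T⁴ = S/(4σ)   (ε cancels).
T⁴ = 212/(4·5.67×10⁻⁸) = 9.347×10⁸ K⁴.
T = (9.347×10⁸)^(1/4).

T ≈ 175 K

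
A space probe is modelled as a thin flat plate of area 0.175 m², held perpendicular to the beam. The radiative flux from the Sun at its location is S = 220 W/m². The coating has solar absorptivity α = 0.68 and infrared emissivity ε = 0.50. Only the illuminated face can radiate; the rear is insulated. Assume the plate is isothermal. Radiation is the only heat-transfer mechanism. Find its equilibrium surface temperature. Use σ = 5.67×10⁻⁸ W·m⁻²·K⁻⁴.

T ≈ 270 K

At equilibrium, absorbed power = emitted power.
Absorbing cross-section = A = 0.1750 m²; emitting surface = A = 0.1750 m² (ratio 1).
αS·A_cross = εσ·A_surf·T⁴  ⇒  T⁴ = αS/(ε·1σ).
T⁴ = 0.680·220/(0.50·1·5.67×10⁻⁸) = 5.277×10⁹ K⁴.
T = (5.277×10⁹)^(1/4).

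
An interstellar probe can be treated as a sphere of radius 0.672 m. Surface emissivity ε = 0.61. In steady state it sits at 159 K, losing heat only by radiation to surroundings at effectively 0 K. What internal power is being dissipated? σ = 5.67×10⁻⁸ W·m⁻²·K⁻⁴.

Steady state: P = εσA T⁴.
A = 4πr² = 5.675 m²; T⁴ = (159)⁴ = 6.391×10⁸ K⁴.
P = 0.61 × 5.67×10⁻⁸ × 5.675 × 6.391×10⁸.

P ≈ 125 W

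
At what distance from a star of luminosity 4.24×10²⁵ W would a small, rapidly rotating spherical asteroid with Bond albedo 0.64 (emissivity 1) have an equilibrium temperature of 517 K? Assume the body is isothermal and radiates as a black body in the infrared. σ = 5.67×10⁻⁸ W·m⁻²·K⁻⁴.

For an isothermal black-emitting sphere, (1−a)S·πr² = σ·4πr²·T⁴ ⇒ S = 4σT⁴/(1−a).
S = 4·5.67×10⁻⁸·(517)⁴/0.360 = 45010 W/m².
Flux falls as S = L/(4πd²), so d = √(L/(4πS)) = √(4.24×10²⁵/(4π·45010)).

d ≈ 8.66×10⁹ m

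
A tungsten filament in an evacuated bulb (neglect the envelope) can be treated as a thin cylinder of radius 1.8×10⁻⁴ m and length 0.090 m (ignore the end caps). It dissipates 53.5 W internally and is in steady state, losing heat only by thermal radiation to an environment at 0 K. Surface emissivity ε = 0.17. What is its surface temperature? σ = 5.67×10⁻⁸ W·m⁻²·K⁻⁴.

Steady state: internal power = radiated power, P = εσA T⁴.
Radiating area A = 2πrL = 1.018×10⁻⁴ m².
T⁴ = P/(εσA) = 53.5/(0.17·5.67×10⁻⁸·1.018×10⁻⁴) = 5.453×10¹³ K⁴.
T = (5.453×10¹³)^(1/4).

T ≈ 2720 K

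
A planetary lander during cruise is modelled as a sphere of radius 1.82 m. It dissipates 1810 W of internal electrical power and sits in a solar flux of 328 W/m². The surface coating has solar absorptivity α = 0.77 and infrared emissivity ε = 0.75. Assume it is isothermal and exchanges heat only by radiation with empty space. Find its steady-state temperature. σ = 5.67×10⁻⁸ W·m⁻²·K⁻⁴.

T ≈ 224 K

At steady state, absorbed solar power + internal power = radiated power.
Absorbed: α·S·A_cross = 0.77·328·10.41 = 2628 W (cross-section πr²).
Total input = 2628 + 1810 = 4438 W.
Radiated: εσ·A_surf·T⁴ with A_surf = 4πr² = 41.62 m².
T⁴ = 4438/(0.75·5.67×10⁻⁸·41.62) = 2.507×10⁹ K⁴.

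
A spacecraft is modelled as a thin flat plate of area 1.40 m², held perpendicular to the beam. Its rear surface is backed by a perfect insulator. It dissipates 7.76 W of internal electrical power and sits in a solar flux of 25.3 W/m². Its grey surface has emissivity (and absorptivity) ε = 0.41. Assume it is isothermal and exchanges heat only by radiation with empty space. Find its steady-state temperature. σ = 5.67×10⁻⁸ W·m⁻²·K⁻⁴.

T ≈ 162 K

At steady state, absorbed solar power + internal power = radiated power.
Absorbed: α·S·A_cross = 0.41·25.3·1.400 = 14.52 W (cross-section A).
Total input = 14.52 + 7.76 = 22.28 W.
Radiated: εσ·A_surf·T⁴ with A_surf = A = 1.400 m².
T⁴ = 22.28/(0.41·5.67×10⁻⁸·1.400) = 6.846×10⁸ K⁴.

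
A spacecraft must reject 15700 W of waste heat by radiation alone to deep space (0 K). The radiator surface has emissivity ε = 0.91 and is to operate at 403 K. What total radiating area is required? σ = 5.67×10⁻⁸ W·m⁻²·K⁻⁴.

A ≈ 11.5 m²

P = εσA T⁴ ⇒ A = P/(εσT⁴).
T⁴ = 2.638×10¹⁰ K⁴.
A = 15700/(0.91 × 5.67×10⁻⁸ × 2.638×10¹⁰).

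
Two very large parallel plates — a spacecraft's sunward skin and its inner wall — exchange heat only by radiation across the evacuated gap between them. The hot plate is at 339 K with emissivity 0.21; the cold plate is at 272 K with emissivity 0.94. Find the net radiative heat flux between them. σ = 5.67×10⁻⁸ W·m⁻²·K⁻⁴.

q ≈ 90.9 W/m²

For two infinite grey parallel plates, q = σ(T₁⁴ − T₂⁴)/(1/ε₁ + 1/ε₂ − 1).
T₁⁴ − T₂⁴ = 1.321×10¹⁰ − 5.474×10⁹ = 7.733×10⁹ K⁴.
1/ε₁ + 1/ε₂ − 1 = 4.762 + 1.064 − 1 = 4.826.
q = 5.67×10⁻⁸ × 7.733×10⁹ / 4.826.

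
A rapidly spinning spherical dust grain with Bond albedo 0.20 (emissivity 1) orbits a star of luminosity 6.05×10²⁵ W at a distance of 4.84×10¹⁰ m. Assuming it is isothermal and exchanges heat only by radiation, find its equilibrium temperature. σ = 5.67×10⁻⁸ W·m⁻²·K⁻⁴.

First find the stellar flux at distance d: S = L/(4πd²) = 6.05×10²⁵/(4π·(4.84×10¹⁰)²) = 2055 W/m².
For an isothermal sphere, absorbed (1−a)S·πr² = emitted σ·4πr²·T⁴, so T⁴ = (1−a)S/(4σ).
T⁴ = 0.800·2055/(4·5.67×10⁻⁸) = 7.249×10⁹ K⁴.

T ≈ 292 K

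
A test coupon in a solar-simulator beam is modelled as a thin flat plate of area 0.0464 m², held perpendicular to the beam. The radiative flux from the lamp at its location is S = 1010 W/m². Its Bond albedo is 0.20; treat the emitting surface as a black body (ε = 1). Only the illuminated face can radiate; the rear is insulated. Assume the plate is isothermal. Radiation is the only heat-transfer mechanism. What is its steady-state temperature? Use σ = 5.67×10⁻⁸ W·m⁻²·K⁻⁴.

T ≈ 346 K

At equilibrium, absorbed power = emitted power.
Absorbing cross-section = A = 0.04640 m²; emitting surface = A = 0.04640 m² (ratio 1).
(1−a)S·A_cross = εσ·A_surf·T⁴  ⇒  T⁴ = (1−a)S/(1σ).
T⁴ = 0.800·1010/(1·5.67×10⁻⁸) = 1.425×10¹⁰ K⁴.
T = (1.425×10¹⁰)^(1/4).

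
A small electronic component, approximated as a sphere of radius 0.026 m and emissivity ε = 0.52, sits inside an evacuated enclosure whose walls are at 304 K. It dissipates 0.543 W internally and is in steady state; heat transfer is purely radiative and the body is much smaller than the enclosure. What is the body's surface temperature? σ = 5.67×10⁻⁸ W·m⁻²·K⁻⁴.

For a small grey body in a large enclosure, net radiated power = εσA(T⁴ − T_w⁴).
Steady state: P = εσA(T⁴ − T_w⁴) with A = 4πr² = 0.008495 m².
T⁴ = P/(εσA) + T_w⁴ = 0.543/(0.52·5.67×10⁻⁸·0.008495) + (304)⁴
    = 2.168×10⁹ + 8.541×10⁹ = 1.071×10¹⁰ K⁴.

T ≈ 322 K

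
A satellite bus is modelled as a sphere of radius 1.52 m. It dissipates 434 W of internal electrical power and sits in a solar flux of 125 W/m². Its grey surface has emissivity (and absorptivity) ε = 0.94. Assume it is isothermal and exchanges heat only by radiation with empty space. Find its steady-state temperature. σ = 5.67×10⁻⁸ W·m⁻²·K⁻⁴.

T ≈ 170 K

At steady state, absorbed solar power + internal power = radiated power.
Absorbed: α·S·A_cross = 0.94·125·7.258 = 852.9 W (cross-section πr²).
Total input = 852.9 + 434 = 1287 W.
Radiated: εσ·A_surf·T⁴ with A_surf = 4πr² = 29.03 m².
T⁴ = 1287/(0.94·5.67×10⁻⁸·29.03) = 8.316×10⁸ K⁴.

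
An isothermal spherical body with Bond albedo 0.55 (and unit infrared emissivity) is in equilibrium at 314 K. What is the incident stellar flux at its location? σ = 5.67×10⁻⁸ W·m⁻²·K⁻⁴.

S ≈ 4900 W/m²

(1−a)S·πr² = σ·4πr²·T⁴ ⇒ S = 4σT⁴/(1−a).
S = 4·5.67×10⁻⁸·9.721×10⁹/0.450.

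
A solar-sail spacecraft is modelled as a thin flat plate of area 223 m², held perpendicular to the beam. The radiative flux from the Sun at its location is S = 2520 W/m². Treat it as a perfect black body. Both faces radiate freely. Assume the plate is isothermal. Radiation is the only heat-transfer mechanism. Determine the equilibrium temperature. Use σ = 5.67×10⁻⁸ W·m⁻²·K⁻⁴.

At equilibrium, absorbed power = emitted power.
Absorbing cross-section = A = 223.0 m²; emitting surface = 2A = 446.0 m² (ratio 2).
S·A_cross = εσ·A_surf·T⁴  ⇒  T⁴ = S/(2σ).
T⁴ = 1.00·2520/(2·5.67×10⁻⁸) = 2.222×10¹⁰ K⁴.
T = (2.222×10¹⁰)^(1/4).

T ≈ 386 K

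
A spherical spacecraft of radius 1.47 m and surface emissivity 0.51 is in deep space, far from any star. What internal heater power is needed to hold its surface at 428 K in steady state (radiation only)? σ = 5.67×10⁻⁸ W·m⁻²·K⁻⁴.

P = εσ·4πr²·T⁴.
4πr² = 27.15 m²; T⁴ = 3.356×10¹⁰ K⁴.
P = 0.51·5.67×10⁻⁸·27.15·3.356×10¹⁰.

P ≈ 26300 W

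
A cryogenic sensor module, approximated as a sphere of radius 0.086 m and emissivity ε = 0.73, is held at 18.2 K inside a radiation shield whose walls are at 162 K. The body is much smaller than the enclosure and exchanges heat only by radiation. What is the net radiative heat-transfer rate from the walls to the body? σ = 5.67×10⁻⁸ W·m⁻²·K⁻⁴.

For a small grey body in a large enclosure: P_net = εσA(T_body⁴ − T_wall⁴).
A = 4πr² = 0.09294 m²; T_body⁴ − T_wall⁴ = 1.097×10⁵ − 6.887×10⁸ = -6.886×10⁸ K⁴.
|P_net| = 0.73·5.67×10⁻⁸·0.09294·6.886×10⁸.

P_net ≈ 2.65 W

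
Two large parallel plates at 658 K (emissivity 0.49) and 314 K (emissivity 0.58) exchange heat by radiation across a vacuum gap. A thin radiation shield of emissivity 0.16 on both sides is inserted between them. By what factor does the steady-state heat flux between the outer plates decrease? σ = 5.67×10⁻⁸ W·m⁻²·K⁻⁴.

factor ≈ 5.16

Without shield: q₀ = σΔ(T⁴)/(1/ε₁+1/ε₂−1) with denominator 2.765.
With shield the two gaps are in series; the resistances add: (1/ε₁+1/ε_s−1)+(1/ε_s+1/ε₂−1) = 7.291+6.974 = 14.26.
Heat-flux ratio q₀/q = 14.26/2.765.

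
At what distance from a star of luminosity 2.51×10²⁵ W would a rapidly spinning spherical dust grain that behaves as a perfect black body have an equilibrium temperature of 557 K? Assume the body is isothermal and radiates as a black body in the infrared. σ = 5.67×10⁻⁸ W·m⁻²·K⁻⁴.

d ≈ 9.57×10⁹ m

For an isothermal black-emitting sphere, (1−a)S·πr² = σ·4πr²·T⁴ ⇒ S = 4σT⁴/(1−a).
S = 4·5.67×10⁻⁸·(557)⁴/1.00 = 21830 W/m².
Flux falls as S = L/(4πd²), so d = √(L/(4πS)) = √(2.51×10²⁵/(4π·21830)).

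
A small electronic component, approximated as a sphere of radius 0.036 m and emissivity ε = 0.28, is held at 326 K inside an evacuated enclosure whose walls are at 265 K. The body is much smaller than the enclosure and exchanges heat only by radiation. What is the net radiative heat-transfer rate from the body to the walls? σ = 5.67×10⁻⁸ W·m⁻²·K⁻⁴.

For a small grey body in a large enclosure: P_net = εσA(T_body⁴ − T_wall⁴).
A = 4πr² = 0.01629 m²; T_body⁴ − T_wall⁴ = 1.129×10¹⁰ − 4.932×10⁹ = 6.363×10⁹ K⁴.
|P_net| = 0.28·5.67×10⁻⁸·0.01629·6.363×10⁹.

P_net ≈ 1.65 W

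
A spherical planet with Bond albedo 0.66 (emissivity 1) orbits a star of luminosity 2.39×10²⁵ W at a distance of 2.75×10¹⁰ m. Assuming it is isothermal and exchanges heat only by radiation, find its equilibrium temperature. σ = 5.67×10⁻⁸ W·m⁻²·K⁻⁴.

T ≈ 248 K

First find the stellar flux at distance d: S = L/(4πd²) = 2.39×10²⁵/(4π·(2.75×10¹⁰)²) = 2515 W/m².
For an isothermal sphere, absorbed (1−a)S·πr² = emitted σ·4πr²·T⁴, so T⁴ = (1−a)S/(4σ).
T⁴ = 0.340·2515/(4·5.67×10⁻⁸) = 3.770×10⁹ K⁴.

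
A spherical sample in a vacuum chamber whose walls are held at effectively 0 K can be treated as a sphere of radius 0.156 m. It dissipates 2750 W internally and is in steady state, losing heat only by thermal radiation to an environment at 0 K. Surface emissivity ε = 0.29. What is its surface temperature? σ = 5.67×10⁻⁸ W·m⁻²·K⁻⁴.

T ≈ 860 K

Steady state: internal power = radiated power, P = εσA T⁴.
Radiating area A = 4πr² = 0.3058 m².
T⁴ = P/(εσA) = 2750/(0.29·5.67×10⁻⁸·0.3058) = 5.469×10¹¹ K⁴.
T = (5.469×10¹¹)^(1/4).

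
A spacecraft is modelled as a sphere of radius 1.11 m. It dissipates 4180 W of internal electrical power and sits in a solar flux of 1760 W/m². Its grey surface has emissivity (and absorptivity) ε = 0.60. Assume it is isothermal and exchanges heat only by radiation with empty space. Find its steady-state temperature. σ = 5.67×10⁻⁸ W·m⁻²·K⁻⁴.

T ≈ 354 K

At steady state, absorbed solar power + internal power = radiated power.
Absorbed: α·S·A_cross = 0.60·1760·3.871 = 4088 W (cross-section πr²).
Total input = 4088 + 4180 = 8268 W.
Radiated: εσ·A_surf·T⁴ with A_surf = 4πr² = 15.48 m².
T⁴ = 8268/(0.60·5.67×10⁻⁸·15.48) = 1.570×10¹⁰ K⁴.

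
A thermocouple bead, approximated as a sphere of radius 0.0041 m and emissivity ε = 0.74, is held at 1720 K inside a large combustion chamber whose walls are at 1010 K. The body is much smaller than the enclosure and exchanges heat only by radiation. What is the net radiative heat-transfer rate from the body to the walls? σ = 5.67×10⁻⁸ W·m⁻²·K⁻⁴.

For a small grey body in a large enclosure: P_net = εσA(T_body⁴ − T_wall⁴).
A = 4πr² = 2.112×10⁻⁴ m²; T_body⁴ − T_wall⁴ = 8.752×10¹² − 1.041×10¹² = 7.712×10¹² K⁴.
|P_net| = 0.74·5.67×10⁻⁸·2.112×10⁻⁴·7.712×10¹².

P_net ≈ 68.3 W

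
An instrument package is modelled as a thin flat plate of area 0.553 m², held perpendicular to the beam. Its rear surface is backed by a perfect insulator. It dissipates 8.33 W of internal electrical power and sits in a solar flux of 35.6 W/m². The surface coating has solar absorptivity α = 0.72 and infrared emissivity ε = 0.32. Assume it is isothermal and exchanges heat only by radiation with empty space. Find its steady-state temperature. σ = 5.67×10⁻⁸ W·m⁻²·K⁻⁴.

At steady state, absorbed solar power + internal power = radiated power.
Absorbed: α·S·A_cross = 0.72·35.6·0.5530 = 14.17 W (cross-section A).
Total input = 14.17 + 8.33 = 22.50 W.
Radiated: εσ·A_surf·T⁴ with A_surf = A = 0.5530 m².
T⁴ = 22.50/(0.32·5.67×10⁻⁸·0.5530) = 2.243×10⁹ K⁴.

T ≈ 218 K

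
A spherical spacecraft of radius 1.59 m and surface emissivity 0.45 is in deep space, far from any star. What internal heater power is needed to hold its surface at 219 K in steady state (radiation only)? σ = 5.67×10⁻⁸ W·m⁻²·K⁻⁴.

P ≈ 1860 W

P = εσ·4πr²·T⁴.
4πr² = 31.77 m²; T⁴ = 2.300×10⁹ K⁴.
P = 0.45·5.67×10⁻⁸·31.77·2.300×10⁹.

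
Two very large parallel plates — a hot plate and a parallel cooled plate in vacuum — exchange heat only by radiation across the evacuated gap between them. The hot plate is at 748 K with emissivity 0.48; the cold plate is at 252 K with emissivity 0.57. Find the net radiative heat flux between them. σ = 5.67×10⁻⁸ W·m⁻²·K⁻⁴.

For two infinite grey parallel plates, q = σ(T₁⁴ − T₂⁴)/(1/ε₁ + 1/ε₂ − 1).
T₁⁴ − T₂⁴ = 3.130×10¹¹ − 4.033×10⁹ = 3.090×10¹¹ K⁴.
1/ε₁ + 1/ε₂ − 1 = 2.083 + 1.754 − 1 = 2.838.
q = 5.67×10⁻⁸ × 3.090×10¹¹ / 2.838.

q ≈ 6170 W/m²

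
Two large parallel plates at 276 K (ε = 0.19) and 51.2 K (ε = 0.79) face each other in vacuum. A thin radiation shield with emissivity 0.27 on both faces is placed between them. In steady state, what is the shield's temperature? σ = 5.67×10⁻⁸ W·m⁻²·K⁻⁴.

T_s ≈ 210 K

In steady state the net flux on the hot side equals that on the cold side.
σ(T₁⁴−T_s⁴)/D₁ = σ(T_s⁴−T₂⁴)/D₂, with D₁ = 1/ε₁+1/ε_s−1 = 7.967, D₂ = 1/ε_s+1/ε₂−1 = 3.970.
Solve for T_s⁴: T_s⁴ = (D₂·T₁⁴ + D₁·T₂⁴)/(D₁+D₂) = 1.934×10⁹ K⁴.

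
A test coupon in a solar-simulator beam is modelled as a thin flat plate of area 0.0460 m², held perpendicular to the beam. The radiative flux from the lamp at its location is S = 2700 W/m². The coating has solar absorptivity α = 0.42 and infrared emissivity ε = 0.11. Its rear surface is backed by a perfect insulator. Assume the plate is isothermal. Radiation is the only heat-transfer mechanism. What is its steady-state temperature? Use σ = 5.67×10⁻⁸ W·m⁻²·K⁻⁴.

T ≈ 653 K

At equilibrium, absorbed power = emitted power.
Absorbing cross-section = A = 0.04600 m²; emitting surface = A = 0.04600 m² (ratio 1).
αS·A_cross = εσ·A_surf·T⁴  ⇒  T⁴ = αS/(ε·1σ).
T⁴ = 0.420·2700/(0.11·1·5.67×10⁻⁸) = 1.818×10¹¹ K⁴.
T = (1.818×10¹¹)^(1/4).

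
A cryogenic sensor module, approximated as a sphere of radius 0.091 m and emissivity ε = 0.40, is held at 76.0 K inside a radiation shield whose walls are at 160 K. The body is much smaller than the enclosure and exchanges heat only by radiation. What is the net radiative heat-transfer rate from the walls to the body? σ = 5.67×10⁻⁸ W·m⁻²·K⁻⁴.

P_net ≈ 1.47 W

For a small grey body in a large enclosure: P_net = εσA(T_body⁴ − T_wall⁴).
A = 4πr² = 0.1041 m²; T_body⁴ − T_wall⁴ = 3.336×10⁷ − 6.554×10⁸ = -6.220×10⁸ K⁴.
|P_net| = 0.40·5.67×10⁻⁸·0.1041·6.220×10⁸.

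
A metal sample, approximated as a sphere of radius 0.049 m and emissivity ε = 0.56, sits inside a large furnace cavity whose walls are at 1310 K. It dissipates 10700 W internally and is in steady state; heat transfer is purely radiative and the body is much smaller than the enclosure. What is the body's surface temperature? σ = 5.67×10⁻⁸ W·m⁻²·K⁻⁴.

For a small grey body in a large enclosure, net radiated power = εσA(T⁴ − T_w⁴).
Steady state: P = εσA(T⁴ − T_w⁴) with A = 4πr² = 0.03017 m².
T⁴ = P/(εσA) + T_w⁴ = 10700/(0.56·5.67×10⁻⁸·0.03017) + (1310)⁴
    = 1.117×10¹³ + 2.945×10¹² = 1.411×10¹³ K⁴.

T ≈ 1940 K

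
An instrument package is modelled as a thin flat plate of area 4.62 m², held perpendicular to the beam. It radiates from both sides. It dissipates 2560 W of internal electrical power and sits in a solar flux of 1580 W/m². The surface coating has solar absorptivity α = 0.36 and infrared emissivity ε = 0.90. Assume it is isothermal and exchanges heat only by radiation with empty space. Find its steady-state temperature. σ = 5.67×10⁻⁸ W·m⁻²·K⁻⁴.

At steady state, absorbed solar power + internal power = radiated power.
Absorbed: α·S·A_cross = 0.36·1580·4.620 = 2628 W (cross-section A).
Total input = 2628 + 2560 = 5188 W.
Radiated: εσ·A_surf·T⁴ with A_surf = 2A = 9.240 m².
T⁴ = 5188/(0.90·5.67×10⁻⁸·9.240) = 1.100×10¹⁰ K⁴.

T ≈ 324 K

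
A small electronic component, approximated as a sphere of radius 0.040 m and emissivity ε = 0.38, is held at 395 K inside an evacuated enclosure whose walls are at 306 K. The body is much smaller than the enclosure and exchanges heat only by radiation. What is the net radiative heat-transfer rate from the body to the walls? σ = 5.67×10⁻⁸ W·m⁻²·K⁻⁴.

P_net ≈ 6.75 W

For a small grey body in a large enclosure: P_net = εσA(T_body⁴ − T_wall⁴).
A = 4πr² = 0.02011 m²; T_body⁴ − T_wall⁴ = 2.434×10¹⁰ − 8.768×10⁹ = 1.558×10¹⁰ K⁴.
|P_net| = 0.38·5.67×10⁻⁸·0.02011·1.558×10¹⁰.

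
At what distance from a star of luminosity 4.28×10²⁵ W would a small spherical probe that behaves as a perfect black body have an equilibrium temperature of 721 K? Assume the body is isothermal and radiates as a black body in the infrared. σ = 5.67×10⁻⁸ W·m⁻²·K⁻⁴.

d ≈ 7.45×10⁹ m

For an isothermal black-emitting sphere, (1−a)S·πr² = σ·4πr²·T⁴ ⇒ S = 4σT⁴/(1−a).
S = 4·5.67×10⁻⁸·(721)⁴/1.00 = 61290 W/m².
Flux falls as S = L/(4πd²), so d = √(L/(4πS)) = √(4.28×10²⁵/(4π·61290)).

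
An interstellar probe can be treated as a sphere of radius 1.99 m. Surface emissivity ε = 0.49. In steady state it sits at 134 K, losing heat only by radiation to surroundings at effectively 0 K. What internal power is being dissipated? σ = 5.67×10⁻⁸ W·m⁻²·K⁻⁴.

Steady state: P = εσA T⁴.
A = 4πr² = 49.76 m²; T⁴ = (134)⁴ = 3.224×10⁸ K⁴.
P = 0.49 × 5.67×10⁻⁸ × 49.76 × 3.224×10⁸.

P ≈ 446 W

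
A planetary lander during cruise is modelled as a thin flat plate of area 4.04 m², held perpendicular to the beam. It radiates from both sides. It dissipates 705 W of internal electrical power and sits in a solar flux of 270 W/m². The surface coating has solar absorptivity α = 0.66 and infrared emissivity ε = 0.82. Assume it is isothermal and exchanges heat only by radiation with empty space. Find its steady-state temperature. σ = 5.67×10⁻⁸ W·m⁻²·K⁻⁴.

At steady state, absorbed solar power + internal power = radiated power.
Absorbed: α·S·A_cross = 0.66·270·4.040 = 719.9 W (cross-section A).
Total input = 719.9 + 705 = 1425 W.
Radiated: εσ·A_surf·T⁴ with A_surf = 2A = 8.080 m².
T⁴ = 1425/(0.82·5.67×10⁻⁸·8.080) = 3.793×10⁹ K⁴.

T ≈ 248 K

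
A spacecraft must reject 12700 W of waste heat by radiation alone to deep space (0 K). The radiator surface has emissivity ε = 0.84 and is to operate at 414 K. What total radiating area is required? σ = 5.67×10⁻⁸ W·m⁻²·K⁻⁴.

A ≈ 9.08 m²

P = εσA T⁴ ⇒ A = P/(εσT⁴).
T⁴ = 2.938×10¹⁰ K⁴.
A = 12700/(0.84 × 5.67×10⁻⁸ × 2.938×10¹⁰).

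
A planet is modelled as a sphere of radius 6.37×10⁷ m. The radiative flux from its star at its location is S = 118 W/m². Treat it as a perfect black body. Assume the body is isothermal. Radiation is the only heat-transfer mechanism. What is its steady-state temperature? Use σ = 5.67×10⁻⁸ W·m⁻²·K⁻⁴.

At equilibrium, absorbed power = emitted power.
Absorbing cross-section = πr² = 1.275×10¹⁶ m²; emitting surface = 4πr² = 5.099×10¹⁶ m² (ratio 4).
S·A_cross = εσ·A_surf·T⁴  ⇒  T⁴ = S/(4σ).
T⁴ = 1.00·118/(4·5.67×10⁻⁸) = 5.203×10⁸ K⁴.
T = (5.203×10⁸)^(1/4).

T ≈ 151 K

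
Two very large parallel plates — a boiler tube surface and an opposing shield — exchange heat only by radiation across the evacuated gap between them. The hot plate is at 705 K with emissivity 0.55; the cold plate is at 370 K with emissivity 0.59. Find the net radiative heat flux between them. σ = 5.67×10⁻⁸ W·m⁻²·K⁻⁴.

q ≈ 5150 W/m²

For two infinite grey parallel plates, q = σ(T₁⁴ − T₂⁴)/(1/ε₁ + 1/ε₂ − 1).
T₁⁴ − T₂⁴ = 2.470×10¹¹ − 1.874×10¹⁰ = 2.283×10¹¹ K⁴.
1/ε₁ + 1/ε₂ − 1 = 1.818 + 1.695 − 1 = 2.513.
q = 5.67×10⁻⁸ × 2.283×10¹¹ / 2.513.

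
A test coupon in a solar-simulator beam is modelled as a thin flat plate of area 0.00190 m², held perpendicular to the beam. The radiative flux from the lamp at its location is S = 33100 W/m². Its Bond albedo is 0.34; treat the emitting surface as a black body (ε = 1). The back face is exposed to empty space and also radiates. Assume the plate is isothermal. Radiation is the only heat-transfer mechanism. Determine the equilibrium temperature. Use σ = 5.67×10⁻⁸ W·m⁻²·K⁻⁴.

T ≈ 663 K

At equilibrium, absorbed power = emitted power.
Absorbing cross-section = A = 0.001900 m²; emitting surface = 2A = 0.003800 m² (ratio 2).
(1−a)S·A_cross = εσ·A_surf·T⁴  ⇒  T⁴ = (1−a)S/(2σ).
T⁴ = 0.660·33100/(2·5.67×10⁻⁸) = 1.926×10¹¹ K⁴.
T = (1.926×10¹¹)^(1/4).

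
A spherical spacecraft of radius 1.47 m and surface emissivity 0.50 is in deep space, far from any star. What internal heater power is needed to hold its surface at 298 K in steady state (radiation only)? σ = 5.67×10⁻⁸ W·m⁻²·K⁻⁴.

P = εσ·4πr²·T⁴.
4πr² = 27.15 m²; T⁴ = 7.886×10⁹ K⁴.
P = 0.50·5.67×10⁻⁸·27.15·7.886×10⁹.

P ≈ 6070 W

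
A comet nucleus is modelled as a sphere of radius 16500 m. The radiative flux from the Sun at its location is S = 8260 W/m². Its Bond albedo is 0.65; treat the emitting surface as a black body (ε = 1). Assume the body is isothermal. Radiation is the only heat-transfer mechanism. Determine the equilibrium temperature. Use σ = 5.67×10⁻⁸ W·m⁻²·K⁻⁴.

T ≈ 336 K

At equilibrium, absorbed power = emitted power.
Absorbing cross-section = πr² = 8.553×10⁸ m²; emitting surface = 4πr² = 3.421×10⁹ m² (ratio 4).
(1−a)S·A_cross = εσ·A_surf·T⁴  ⇒  T⁴ = (1−a)S/(4σ).
T⁴ = 0.350·8260/(4·5.67×10⁻⁸) = 1.275×10¹⁰ K⁴.
T = (1.275×10¹⁰)^(1/4).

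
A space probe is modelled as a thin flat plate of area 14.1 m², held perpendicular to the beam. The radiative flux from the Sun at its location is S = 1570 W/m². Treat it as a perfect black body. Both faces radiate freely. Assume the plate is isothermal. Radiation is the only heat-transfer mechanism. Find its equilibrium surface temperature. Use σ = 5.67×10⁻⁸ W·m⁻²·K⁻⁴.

T ≈ 343 K

At equilibrium, absorbed power = emitted power.
Absorbing cross-section = A = 14.10 m²; emitting surface = 2A = 28.20 m² (ratio 2).
S·A_cross = εσ·A_surf·T⁴  ⇒  T⁴ = S/(2σ).
T⁴ = 1.00·1570/(2·5.67×10⁻⁸) = 1.384×10¹⁰ K⁴.
T = (1.384×10¹⁰)^(1/4).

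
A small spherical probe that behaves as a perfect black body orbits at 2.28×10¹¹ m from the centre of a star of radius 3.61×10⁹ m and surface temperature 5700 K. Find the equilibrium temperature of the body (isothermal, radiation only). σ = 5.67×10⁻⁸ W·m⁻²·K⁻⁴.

T ≈ 507 K

The star's surface emits σT_*⁴; at distance d the flux is S = σT_*⁴(R_*/d)².
S = 5.67×10⁻⁸·(5700)⁴·(3.61×10⁹/2.28×10¹¹)² = 15000 W/m².
For an isothermal sphere T⁴ = (1−a)S/(4σ) = 6.616×10¹⁰ K⁴.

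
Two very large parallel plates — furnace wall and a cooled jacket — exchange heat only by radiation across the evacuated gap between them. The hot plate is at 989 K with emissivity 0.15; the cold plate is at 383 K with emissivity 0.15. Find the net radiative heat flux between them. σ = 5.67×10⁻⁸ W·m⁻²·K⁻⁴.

For two infinite grey parallel plates, q = σ(T₁⁴ − T₂⁴)/(1/ε₁ + 1/ε₂ − 1).
T₁⁴ − T₂⁴ = 9.567×10¹¹ − 2.152×10¹⁰ = 9.352×10¹¹ K⁴.
1/ε₁ + 1/ε₂ − 1 = 6.667 + 6.667 − 1 = 12.33.
q = 5.67×10⁻⁸ × 9.352×10¹¹ / 12.33.

q ≈ 4300 W/m²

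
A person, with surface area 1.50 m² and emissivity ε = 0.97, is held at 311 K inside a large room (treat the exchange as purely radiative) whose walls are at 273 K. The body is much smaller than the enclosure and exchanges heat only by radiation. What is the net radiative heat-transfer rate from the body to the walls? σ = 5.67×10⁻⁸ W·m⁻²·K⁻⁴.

For a small grey body in a large enclosure: P_net = εσA(T_body⁴ − T_wall⁴).
A = 1.50 m²; T_body⁴ − T_wall⁴ = 9.355×10⁹ − 5.555×10⁹ = 3.800×10⁹ K⁴.
|P_net| = 0.97·5.67×10⁻⁸·1.500·3.800×10⁹.

P_net ≈ 314 W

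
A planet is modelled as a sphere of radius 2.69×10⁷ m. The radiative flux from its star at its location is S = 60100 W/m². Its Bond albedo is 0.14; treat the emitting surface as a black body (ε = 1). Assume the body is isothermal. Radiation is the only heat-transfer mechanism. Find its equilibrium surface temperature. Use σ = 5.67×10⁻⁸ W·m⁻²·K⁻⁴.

At equilibrium, absorbed power = emitted power.
Absorbing cross-section = πr² = 2.273×10¹⁵ m²; emitting surface = 4πr² = 9.093×10¹⁵ m² (ratio 4).
(1−a)S·A_cross = εσ·A_surf·T⁴  ⇒  T⁴ = (1−a)S/(4σ).
T⁴ = 0.860·60100/(4·5.67×10⁻⁸) = 2.279×10¹¹ K⁴.
T = (2.279×10¹¹)^(1/4).

T ≈ 691 K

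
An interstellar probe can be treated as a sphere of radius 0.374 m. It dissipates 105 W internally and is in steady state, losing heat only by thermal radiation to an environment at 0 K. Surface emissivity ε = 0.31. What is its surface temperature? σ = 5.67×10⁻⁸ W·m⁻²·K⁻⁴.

T ≈ 241 K

Steady state: internal power = radiated power, P = εσA T⁴.
Radiating area A = 4πr² = 1.758 m².
T⁴ = P/(εσA) = 105/(0.31·5.67×10⁻⁸·1.758) = 3.399×10⁹ K⁴.
T = (3.399×10⁹)^(1/4).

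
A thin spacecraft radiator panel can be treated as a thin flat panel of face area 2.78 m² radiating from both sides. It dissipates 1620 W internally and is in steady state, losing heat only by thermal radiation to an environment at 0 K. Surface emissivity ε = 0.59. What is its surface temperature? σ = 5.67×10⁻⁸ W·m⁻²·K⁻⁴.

Steady state: internal power = radiated power, P = εσA T⁴.
Radiating area A = 2·2.78 = 5.560 m².
T⁴ = P/(εσA) = 1620/(0.59·5.67×10⁻⁸·5.560) = 8.710×10⁹ K⁴.
T = (8.710×10⁹)^(1/4).

T ≈ 305 K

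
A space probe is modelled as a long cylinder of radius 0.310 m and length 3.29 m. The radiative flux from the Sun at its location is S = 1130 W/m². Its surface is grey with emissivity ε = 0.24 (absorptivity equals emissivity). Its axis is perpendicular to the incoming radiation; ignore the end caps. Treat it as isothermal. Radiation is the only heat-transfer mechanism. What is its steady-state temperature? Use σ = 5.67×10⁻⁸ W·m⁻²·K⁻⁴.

At equilibrium, absorbed power = emitted power.
Absorbing cross-section = 2rL = 2.040 m²; emitting surface = 2πrL = 6.408 m² (ratio π).
εS·A_cross = εσ·A_surf·T⁴  ⇒  T⁴ = S/(πσ)   (ε cancels).
T⁴ = 1130/(π·5.67×10⁻⁸) = 6.344×10⁹ K⁴.
T = (6.344×10⁹)^(1/4).

T ≈ 282 K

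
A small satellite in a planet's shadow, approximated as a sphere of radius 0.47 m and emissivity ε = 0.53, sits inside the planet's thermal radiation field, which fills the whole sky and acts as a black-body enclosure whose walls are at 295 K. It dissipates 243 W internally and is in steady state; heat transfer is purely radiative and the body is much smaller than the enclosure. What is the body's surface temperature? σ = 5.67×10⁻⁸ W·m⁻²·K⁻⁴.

For a small grey body in a large enclosure, net radiated power = εσA(T⁴ − T_w⁴).
Steady state: P = εσA(T⁴ − T_w⁴) with A = 4πr² = 2.776 m².
T⁴ = P/(εσA) + T_w⁴ = 243/(0.53·5.67×10⁻⁸·2.776) + (295)⁴
    = 2.913×10⁹ + 7.573×10⁹ = 1.049×10¹⁰ K⁴.

T ≈ 320 K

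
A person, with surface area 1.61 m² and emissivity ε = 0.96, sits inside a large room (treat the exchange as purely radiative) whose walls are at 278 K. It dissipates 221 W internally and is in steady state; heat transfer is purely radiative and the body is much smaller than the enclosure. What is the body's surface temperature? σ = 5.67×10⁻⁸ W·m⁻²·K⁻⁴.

For a small grey body in a large enclosure, net radiated power = εσA(T⁴ − T_w⁴).
Steady state: P = εσA(T⁴ − T_w⁴) with A = 1.61 m².
T⁴ = P/(εσA) + T_w⁴ = 221/(0.96·5.67×10⁻⁸·1.610) + (278)⁴
    = 2.522×10⁹ + 5.973×10⁹ = 8.495×10⁹ K⁴.

T ≈ 304 K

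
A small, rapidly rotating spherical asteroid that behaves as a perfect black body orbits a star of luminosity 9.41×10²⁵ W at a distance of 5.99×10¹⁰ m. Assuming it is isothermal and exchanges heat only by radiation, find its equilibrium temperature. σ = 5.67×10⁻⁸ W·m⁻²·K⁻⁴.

T ≈ 310 K

First find the stellar flux at distance d: S = L/(4πd²) = 9.41×10²⁵/(4π·(5.99×10¹⁰)²) = 2087 W/m².
For an isothermal sphere, absorbed (1−a)S·πr² = emitted σ·4πr²·T⁴, so T⁴ = (1−a)S/(4σ).
T⁴ = 1.00·2087/(4·5.67×10⁻⁸) = 9.202×10⁹ K⁴.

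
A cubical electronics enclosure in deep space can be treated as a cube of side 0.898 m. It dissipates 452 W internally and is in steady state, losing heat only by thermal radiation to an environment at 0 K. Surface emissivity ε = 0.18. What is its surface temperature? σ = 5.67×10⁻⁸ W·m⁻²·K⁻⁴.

Steady state: internal power = radiated power, P = εσA T⁴.
Radiating area A = 6L² = 4.838 m².
T⁴ = P/(εσA) = 452/(0.18·5.67×10⁻⁸·4.838) = 9.153×10⁹ K⁴.
T = (9.153×10⁹)^(1/4).

T ≈ 309 K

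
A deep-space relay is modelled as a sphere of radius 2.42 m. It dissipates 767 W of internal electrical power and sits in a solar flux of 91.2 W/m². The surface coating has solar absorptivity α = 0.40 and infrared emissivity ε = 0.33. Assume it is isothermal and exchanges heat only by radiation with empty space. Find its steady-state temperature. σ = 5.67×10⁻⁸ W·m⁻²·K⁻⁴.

At steady state, absorbed solar power + internal power = radiated power.
Absorbed: α·S·A_cross = 0.40·91.2·18.40 = 671.2 W (cross-section πr²).
Total input = 671.2 + 767 = 1438 W.
Radiated: εσ·A_surf·T⁴ with A_surf = 4πr² = 73.59 m².
T⁴ = 1438/(0.33·5.67×10⁻⁸·73.59) = 1.044×10⁹ K⁴.

T ≈ 180 K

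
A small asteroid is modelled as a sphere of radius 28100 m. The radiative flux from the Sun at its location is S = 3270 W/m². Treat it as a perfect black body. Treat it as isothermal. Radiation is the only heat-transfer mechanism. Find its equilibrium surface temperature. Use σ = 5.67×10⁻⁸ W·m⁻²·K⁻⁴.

T ≈ 347 K

At equilibrium, absorbed power = emitted power.
Absorbing cross-section = πr² = 2.481×10⁹ m²; emitting surface = 4πr² = 9.923×10⁹ m² (ratio 4).
S·A_cross = εσ·A_surf·T⁴  ⇒  T⁴ = S/(4σ).
T⁴ = 1.00·3270/(4·5.67×10⁻⁸) = 1.442×10¹⁰ K⁴.
T = (1.442×10¹⁰)^(1/4).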